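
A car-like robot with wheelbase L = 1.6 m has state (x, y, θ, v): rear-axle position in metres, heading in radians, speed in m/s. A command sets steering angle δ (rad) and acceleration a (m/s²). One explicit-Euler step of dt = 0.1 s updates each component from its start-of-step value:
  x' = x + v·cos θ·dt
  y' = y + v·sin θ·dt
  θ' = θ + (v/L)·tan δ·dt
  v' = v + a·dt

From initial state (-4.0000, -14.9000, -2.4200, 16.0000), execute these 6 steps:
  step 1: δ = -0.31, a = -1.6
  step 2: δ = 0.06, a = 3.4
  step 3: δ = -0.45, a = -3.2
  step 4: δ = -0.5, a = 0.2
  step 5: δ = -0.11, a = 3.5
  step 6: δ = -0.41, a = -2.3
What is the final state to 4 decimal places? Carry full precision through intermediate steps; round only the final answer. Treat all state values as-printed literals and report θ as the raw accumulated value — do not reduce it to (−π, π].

(-12.2947, -15.3759, -4.2614, 16.0000)

after step 1 (δ=-0.31, a=-1.6): (-5.201207, -15.956930, -2.740328, 15.840000)
after step 2 (δ=0.06, a=3.4): (-6.659386, -16.575614, -2.680856, 16.180000)
after step 3 (δ=-0.45, a=-3.2): (-8.108670, -17.294990, -3.169346, 15.860000)
after step 4 (δ=-0.5, a=0.2): (-9.694059, -17.250979, -3.710868, 15.880000)
after step 5 (δ=-0.11, a=3.5): (-11.031619, -16.395013, -3.820485, 16.230000)
after step 6 (δ=-0.41, a=-2.3): (-12.294748, -15.375880, -4.261364, 16.000000)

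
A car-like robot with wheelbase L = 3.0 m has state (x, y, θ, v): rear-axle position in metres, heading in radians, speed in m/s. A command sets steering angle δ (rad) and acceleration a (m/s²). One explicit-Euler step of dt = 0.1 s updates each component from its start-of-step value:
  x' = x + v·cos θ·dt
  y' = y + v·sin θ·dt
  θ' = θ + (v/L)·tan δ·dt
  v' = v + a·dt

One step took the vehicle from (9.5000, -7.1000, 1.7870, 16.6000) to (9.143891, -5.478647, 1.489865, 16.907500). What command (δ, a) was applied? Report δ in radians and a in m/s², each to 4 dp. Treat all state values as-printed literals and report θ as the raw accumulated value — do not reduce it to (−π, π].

a = (v'−v)/dt = (0.307500)/0.1 = 3.0750
Δθ = θ'−θ = -0.297135;  (v·dt/L) = 16.6000·0.1/3.0 = 0.553333
tan δ = Δθ·L/(v·dt) = -0.536991  →  δ = -0.4928

δ = -0.4928, a = 3.0750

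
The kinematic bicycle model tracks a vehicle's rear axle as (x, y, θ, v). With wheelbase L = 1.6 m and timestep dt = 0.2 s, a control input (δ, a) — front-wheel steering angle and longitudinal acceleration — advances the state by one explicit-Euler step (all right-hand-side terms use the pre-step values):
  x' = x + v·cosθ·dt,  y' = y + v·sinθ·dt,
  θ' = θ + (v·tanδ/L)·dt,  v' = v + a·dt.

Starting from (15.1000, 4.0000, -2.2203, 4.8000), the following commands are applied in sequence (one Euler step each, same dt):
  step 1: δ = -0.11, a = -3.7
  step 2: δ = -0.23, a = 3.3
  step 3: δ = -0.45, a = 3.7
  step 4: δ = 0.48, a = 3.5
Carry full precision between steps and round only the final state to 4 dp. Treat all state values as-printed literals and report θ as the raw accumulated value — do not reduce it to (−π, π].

after step 1 (δ=-0.11, a=-3.7): (14.519400, 3.235471, -2.286567, 4.060000)
after step 2 (δ=-0.23, a=3.3): (13.986566, 2.622746, -2.405395, 4.720000)
after step 3 (δ=-0.45, a=3.7): (13.287037, 1.988874, -2.690398, 5.460000)
after step 4 (δ=0.48, a=3.5): (12.304317, 1.512717, -2.335081, 6.160000)

(12.3043, 1.5127, -2.3351, 6.1600)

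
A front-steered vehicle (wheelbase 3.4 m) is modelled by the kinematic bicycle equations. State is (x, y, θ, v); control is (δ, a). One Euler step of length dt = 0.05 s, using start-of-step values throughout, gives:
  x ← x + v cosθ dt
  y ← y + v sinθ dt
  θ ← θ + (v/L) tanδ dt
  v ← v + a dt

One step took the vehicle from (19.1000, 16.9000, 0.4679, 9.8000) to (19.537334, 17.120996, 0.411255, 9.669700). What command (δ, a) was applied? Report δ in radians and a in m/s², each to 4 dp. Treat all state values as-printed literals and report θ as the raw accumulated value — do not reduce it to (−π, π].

δ = -0.3745, a = -2.6060

a = (v'−v)/dt = (-0.130300)/0.05 = -2.6060
Δθ = θ'−θ = -0.056645;  (v·dt/L) = 9.8000·0.05/3.4 = 0.144118
tan δ = Δθ·L/(v·dt) = -0.393047  →  δ = -0.3745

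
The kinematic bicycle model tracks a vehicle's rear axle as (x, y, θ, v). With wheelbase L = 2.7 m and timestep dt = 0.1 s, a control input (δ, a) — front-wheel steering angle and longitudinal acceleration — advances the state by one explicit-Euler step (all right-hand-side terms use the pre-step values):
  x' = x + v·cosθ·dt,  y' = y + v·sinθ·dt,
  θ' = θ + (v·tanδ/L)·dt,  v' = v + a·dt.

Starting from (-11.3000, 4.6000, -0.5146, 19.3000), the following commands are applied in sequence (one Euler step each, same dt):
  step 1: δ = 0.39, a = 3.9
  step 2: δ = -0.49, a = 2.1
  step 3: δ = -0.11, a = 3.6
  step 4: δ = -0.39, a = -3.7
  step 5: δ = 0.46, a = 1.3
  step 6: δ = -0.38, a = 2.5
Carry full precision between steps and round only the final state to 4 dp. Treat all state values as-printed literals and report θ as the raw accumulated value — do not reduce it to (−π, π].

(-1.8188, -2.0723, -0.9308, 20.2700)

after step 1 (δ=0.39, a=3.9): (-9.619955, 3.650080, -0.220772, 19.690000)
after step 2 (δ=-0.49, a=2.1): (-7.698745, 3.218903, -0.609750, 19.900000)
after step 3 (δ=-0.11, a=3.6): (-6.067361, 2.079304, -0.691153, 20.260000)
after step 4 (δ=-0.39, a=-3.7): (-4.506304, 0.787879, -0.999596, 19.890000)
after step 5 (δ=0.46, a=1.3): (-3.430967, -0.885372, -0.634616, 20.020000)
after step 6 (δ=-0.38, a=2.5): (-1.818757, -2.072294, -0.930773, 20.270000)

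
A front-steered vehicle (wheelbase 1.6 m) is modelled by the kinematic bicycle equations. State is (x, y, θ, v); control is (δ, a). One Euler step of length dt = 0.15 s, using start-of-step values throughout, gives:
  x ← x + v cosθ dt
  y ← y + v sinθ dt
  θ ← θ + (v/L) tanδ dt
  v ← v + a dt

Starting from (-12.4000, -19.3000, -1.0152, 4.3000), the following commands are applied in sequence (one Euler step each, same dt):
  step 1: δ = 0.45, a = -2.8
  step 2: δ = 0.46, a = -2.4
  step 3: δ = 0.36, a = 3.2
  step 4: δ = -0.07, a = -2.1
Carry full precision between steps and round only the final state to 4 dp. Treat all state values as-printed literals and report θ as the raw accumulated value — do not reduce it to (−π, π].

after step 1 (δ=0.45, a=-2.8): (-12.059795, -19.847983, -0.820468, 3.880000)
after step 2 (δ=0.46, a=-2.4): (-11.662941, -20.273696, -0.640249, 3.520000)
after step 3 (δ=0.36, a=3.2): (-11.239513, -20.589120, -0.516036, 4.000000)
after step 4 (δ=-0.07, a=-2.1): (-10.717644, -20.885182, -0.542329, 3.685000)

(-10.7176, -20.8852, -0.5423, 3.6850)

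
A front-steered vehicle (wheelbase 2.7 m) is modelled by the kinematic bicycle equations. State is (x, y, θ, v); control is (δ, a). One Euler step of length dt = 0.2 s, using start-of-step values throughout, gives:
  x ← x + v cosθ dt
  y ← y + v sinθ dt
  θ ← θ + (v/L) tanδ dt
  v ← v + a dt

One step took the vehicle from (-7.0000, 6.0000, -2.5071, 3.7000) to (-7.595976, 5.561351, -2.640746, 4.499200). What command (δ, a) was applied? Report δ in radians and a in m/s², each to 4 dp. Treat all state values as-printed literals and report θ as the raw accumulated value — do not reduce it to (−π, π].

a = (v'−v)/dt = (0.799200)/0.2 = 3.9960
Δθ = θ'−θ = -0.133646;  (v·dt/L) = 3.7000·0.2/2.7 = 0.274074
tan δ = Δθ·L/(v·dt) = -0.487627  →  δ = -0.4537

δ = -0.4537, a = 3.9960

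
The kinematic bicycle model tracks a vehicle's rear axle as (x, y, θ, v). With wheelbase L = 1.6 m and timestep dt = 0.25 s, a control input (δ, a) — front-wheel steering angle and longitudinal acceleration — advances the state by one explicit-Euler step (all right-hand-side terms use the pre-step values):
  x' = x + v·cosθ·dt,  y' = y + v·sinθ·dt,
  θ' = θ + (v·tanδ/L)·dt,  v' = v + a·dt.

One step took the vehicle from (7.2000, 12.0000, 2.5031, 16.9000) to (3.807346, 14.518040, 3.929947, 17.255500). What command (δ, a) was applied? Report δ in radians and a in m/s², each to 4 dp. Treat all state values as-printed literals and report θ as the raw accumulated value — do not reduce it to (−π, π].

a = (v'−v)/dt = (0.355500)/0.25 = 1.4220
Δθ = θ'−θ = 1.426847;  (v·dt/L) = 16.9000·0.25/1.6 = 2.640625
tan δ = Δθ·L/(v·dt) = 0.540344  →  δ = 0.4954

δ = 0.4954, a = 1.4220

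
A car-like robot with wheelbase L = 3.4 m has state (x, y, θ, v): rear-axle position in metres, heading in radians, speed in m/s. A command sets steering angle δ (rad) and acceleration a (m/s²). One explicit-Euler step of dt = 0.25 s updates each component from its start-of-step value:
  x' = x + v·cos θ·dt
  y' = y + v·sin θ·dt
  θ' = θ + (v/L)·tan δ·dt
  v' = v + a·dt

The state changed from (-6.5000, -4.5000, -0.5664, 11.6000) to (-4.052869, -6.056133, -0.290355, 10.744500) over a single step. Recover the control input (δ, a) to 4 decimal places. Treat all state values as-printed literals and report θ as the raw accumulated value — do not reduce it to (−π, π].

a = (v'−v)/dt = (-0.855500)/0.25 = -3.4220
Δθ = θ'−θ = 0.276045;  (v·dt/L) = 11.6000·0.25/3.4 = 0.852941
tan δ = Δθ·L/(v·dt) = 0.323639  →  δ = 0.3130

δ = 0.3130, a = -3.4220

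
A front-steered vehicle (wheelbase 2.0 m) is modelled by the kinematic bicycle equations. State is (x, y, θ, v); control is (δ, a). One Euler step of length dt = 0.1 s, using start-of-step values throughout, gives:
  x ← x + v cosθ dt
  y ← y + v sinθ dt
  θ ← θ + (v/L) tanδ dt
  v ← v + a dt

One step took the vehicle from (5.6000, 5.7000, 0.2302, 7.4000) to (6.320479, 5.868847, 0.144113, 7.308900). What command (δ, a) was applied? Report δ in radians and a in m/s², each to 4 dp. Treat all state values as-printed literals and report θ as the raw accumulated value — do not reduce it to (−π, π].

δ = -0.2286, a = -0.9110

a = (v'−v)/dt = (-0.091100)/0.1 = -0.9110
Δθ = θ'−θ = -0.086087;  (v·dt/L) = 7.4000·0.1/2.0 = 0.370000
tan δ = Δθ·L/(v·dt) = -0.232668  →  δ = -0.2286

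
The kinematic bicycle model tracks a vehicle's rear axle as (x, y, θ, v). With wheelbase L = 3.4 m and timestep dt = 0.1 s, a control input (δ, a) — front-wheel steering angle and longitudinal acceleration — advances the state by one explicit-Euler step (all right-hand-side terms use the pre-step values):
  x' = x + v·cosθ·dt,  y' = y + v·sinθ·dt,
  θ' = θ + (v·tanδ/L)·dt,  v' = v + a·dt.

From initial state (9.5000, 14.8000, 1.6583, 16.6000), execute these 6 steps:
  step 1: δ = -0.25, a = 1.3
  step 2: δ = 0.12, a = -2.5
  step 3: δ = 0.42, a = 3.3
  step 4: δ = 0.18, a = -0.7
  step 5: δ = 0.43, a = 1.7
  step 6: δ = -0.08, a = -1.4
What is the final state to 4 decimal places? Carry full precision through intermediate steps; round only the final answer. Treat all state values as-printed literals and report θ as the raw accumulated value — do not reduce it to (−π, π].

after step 1 (δ=-0.25, a=1.3): (9.354929, 16.453649, 1.533633, 16.730000)
after step 2 (δ=0.12, a=-2.5): (9.417089, 18.125494, 1.592965, 16.480000)
after step 3 (δ=0.42, a=3.3): (9.380558, 19.773089, 1.809422, 16.810000)
after step 4 (δ=0.18, a=-0.7): (8.983225, 21.406456, 1.899389, 16.740000)
after step 5 (δ=0.43, a=1.7): (8.443005, 22.990892, 2.125193, 16.910000)
after step 6 (δ=-0.08, a=-1.4): (7.552812, 24.428611, 2.085319, 16.770000)

(7.5528, 24.4286, 2.0853, 16.7700)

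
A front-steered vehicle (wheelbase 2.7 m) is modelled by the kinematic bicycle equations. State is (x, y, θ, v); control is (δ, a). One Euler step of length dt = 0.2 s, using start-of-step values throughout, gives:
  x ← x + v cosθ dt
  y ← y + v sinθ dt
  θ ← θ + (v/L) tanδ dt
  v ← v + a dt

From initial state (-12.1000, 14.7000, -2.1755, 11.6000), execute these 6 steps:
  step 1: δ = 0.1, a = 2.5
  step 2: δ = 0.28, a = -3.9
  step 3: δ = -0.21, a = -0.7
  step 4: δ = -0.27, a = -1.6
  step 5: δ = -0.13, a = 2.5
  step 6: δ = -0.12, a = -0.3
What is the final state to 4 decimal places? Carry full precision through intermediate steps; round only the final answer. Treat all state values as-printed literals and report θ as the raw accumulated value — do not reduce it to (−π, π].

after step 1 (δ=0.1, a=2.5): (-13.418963, 12.791404, -2.089287, 12.100000)
after step 2 (δ=0.28, a=-3.9): (-14.618240, 10.689469, -1.831553, 11.320000)
after step 3 (δ=-0.21, a=-0.7): (-15.201925, 8.502003, -2.010277, 11.180000)
after step 4 (δ=-0.27, a=-1.6): (-16.153274, 6.478483, -2.239473, 10.860000)
after step 5 (δ=-0.13, a=2.5): (-17.499802, 4.774239, -2.344644, 11.360000)
after step 6 (δ=-0.12, a=-0.3): (-19.087686, 3.149244, -2.446109, 11.300000)

(-19.0877, 3.1492, -2.4461, 11.3000)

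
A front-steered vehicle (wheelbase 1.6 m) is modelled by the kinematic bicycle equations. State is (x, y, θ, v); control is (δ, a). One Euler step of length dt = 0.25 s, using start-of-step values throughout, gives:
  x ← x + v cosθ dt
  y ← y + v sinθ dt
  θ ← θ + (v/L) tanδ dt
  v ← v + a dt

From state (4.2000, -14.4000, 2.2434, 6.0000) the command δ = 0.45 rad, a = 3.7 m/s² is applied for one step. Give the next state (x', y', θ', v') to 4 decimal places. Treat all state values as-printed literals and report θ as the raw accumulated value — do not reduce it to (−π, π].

(3.2655, -13.2267, 2.6963, 6.9250)

x' = 4.2000 + 6.0000·cos(2.2434)·0.25 = 3.2655
y' = -14.4000 + 6.0000·sin(2.2434)·0.25 = -13.2267
θ' = 2.2434 + (6.0000/1.6)·tan(0.45)·0.25 = 2.6963
v' = 6.0000 + 3.7000·0.25 = 6.9250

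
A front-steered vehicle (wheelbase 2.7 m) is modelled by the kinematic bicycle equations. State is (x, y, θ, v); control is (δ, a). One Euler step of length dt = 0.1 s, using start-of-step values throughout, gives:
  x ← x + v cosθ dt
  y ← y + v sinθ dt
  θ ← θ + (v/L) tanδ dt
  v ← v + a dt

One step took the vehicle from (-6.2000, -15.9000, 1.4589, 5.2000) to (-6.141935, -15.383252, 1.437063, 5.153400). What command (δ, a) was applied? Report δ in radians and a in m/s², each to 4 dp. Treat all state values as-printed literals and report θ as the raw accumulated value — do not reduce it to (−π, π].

δ = -0.1129, a = -0.4660

a = (v'−v)/dt = (-0.046600)/0.1 = -0.4660
Δθ = θ'−θ = -0.021837;  (v·dt/L) = 5.2000·0.1/2.7 = 0.192593
tan δ = Δθ·L/(v·dt) = -0.113384  →  δ = -0.1129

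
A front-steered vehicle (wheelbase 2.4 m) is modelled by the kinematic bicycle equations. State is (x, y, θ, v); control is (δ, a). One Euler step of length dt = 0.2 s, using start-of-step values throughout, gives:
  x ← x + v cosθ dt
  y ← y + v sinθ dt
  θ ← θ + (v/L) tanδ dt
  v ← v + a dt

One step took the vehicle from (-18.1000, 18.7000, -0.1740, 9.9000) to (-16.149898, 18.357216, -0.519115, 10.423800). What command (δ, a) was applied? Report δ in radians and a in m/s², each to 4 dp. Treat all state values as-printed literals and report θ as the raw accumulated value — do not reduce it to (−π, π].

a = (v'−v)/dt = (0.523800)/0.2 = 2.6190
Δθ = θ'−θ = -0.345115;  (v·dt/L) = 9.9000·0.2/2.4 = 0.825000
tan δ = Δθ·L/(v·dt) = -0.418321  →  δ = -0.3962

δ = -0.3962, a = 2.6190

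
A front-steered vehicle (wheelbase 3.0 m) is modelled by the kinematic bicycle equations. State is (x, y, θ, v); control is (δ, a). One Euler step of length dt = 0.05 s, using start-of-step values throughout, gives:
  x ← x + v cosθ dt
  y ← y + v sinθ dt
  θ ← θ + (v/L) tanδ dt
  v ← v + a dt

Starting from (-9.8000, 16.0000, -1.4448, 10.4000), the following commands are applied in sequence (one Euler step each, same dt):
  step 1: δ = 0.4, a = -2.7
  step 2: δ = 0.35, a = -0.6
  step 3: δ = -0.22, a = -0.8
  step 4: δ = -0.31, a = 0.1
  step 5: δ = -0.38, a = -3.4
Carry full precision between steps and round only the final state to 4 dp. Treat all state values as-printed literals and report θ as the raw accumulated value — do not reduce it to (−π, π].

(-9.3017, 13.4869, -1.4695, 10.0300)

after step 1 (δ=0.4, a=-2.7): (-9.734655, 15.484122, -1.371516, 10.265000)
after step 2 (δ=0.35, a=-0.6): (-9.633050, 14.981030, -1.309066, 10.235000)
after step 3 (δ=-0.22, a=-0.8): (-9.500633, 14.486708, -1.347211, 10.195000)
after step 4 (δ=-0.31, a=0.1): (-9.387608, 13.989646, -1.401640, 10.200000)
after step 5 (δ=-0.38, a=-3.4): (-9.301749, 13.486925, -1.469540, 10.030000)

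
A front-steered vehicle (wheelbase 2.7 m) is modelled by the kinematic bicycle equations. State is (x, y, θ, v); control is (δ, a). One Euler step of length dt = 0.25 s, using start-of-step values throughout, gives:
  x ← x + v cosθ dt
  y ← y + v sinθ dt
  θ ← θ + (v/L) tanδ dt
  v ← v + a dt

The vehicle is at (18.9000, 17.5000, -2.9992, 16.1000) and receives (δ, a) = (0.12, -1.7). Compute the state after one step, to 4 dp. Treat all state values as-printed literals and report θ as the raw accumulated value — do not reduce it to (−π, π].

x' = 18.9000 + 16.1000·cos(-2.9992)·0.25 = 14.9157
y' = 17.5000 + 16.1000·sin(-2.9992)·0.25 = 16.9288
θ' = -2.9992 + (16.1000/2.7)·tan(0.12)·0.25 = -2.8194
v' = 16.1000 − 1.7000·0.25 = 15.6750

(14.9157, 16.9288, -2.8194, 15.6750)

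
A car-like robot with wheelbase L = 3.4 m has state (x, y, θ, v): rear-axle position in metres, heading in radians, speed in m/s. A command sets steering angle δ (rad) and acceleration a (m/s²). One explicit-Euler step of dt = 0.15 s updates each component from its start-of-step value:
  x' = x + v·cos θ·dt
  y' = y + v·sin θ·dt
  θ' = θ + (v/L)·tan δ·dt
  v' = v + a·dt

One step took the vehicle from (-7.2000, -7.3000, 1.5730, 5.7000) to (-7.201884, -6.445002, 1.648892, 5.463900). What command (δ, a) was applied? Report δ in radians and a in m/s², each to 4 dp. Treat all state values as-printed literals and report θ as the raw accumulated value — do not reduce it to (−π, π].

δ = 0.2931, a = -1.5740

a = (v'−v)/dt = (-0.236100)/0.15 = -1.5740
Δθ = θ'−θ = 0.075892;  (v·dt/L) = 5.7000·0.15/3.4 = 0.251471
tan δ = Δθ·L/(v·dt) = 0.301793  →  δ = 0.2931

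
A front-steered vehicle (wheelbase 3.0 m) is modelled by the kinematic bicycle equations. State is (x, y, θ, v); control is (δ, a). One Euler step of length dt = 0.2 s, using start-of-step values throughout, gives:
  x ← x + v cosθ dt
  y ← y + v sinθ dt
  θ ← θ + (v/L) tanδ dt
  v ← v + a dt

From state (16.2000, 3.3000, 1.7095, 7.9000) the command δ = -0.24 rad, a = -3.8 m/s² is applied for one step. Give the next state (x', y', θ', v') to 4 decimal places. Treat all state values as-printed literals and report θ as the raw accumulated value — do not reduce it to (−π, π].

x' = 16.2000 + 7.9000·cos(1.7095)·0.2 = 15.9816
y' = 3.3000 + 7.9000·sin(1.7095)·0.2 = 4.8648
θ' = 1.7095 + (7.9000/3.0)·tan(-0.24)·0.2 = 1.5806
v' = 7.9000 − 3.8000·0.2 = 7.1400

(15.9816, 4.8648, 1.5806, 7.1400)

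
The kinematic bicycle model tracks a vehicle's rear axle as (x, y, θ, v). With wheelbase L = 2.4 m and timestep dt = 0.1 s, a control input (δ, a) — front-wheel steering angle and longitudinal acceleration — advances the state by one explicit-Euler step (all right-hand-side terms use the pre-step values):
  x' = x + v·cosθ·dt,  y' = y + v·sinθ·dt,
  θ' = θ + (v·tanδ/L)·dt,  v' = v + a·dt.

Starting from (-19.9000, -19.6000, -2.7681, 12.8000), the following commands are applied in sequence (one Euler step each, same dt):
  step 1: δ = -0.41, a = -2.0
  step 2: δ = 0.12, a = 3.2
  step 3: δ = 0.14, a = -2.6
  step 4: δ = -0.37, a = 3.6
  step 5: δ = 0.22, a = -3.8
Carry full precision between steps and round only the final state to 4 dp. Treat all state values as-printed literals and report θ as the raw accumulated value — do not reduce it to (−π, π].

after step 1 (δ=-0.41, a=-2.0): (-21.091755, -20.067033, -2.999903, 12.600000)
after step 2 (δ=0.12, a=3.2): (-22.339128, -20.244965, -2.936599, 12.920000)
after step 3 (δ=0.14, a=-2.6): (-23.604077, -20.507965, -2.860736, 12.660000)
after step 4 (δ=-0.37, a=3.6): (-24.820473, -20.858874, -3.065334, 13.020000)
after step 5 (δ=0.22, a=-3.8): (-26.118689, -20.958066, -2.944020, 12.640000)

(-26.1187, -20.9581, -2.9440, 12.6400)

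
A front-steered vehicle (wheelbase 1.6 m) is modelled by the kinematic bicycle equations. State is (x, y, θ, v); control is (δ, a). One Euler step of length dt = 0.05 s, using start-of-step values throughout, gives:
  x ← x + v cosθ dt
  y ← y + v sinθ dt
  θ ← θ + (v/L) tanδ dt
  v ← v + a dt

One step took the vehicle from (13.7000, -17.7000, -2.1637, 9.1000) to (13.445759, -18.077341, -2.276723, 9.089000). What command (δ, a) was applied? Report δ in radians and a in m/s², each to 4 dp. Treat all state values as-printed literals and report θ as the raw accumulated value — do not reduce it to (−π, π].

δ = -0.3783, a = -0.2200

a = (v'−v)/dt = (-0.011000)/0.05 = -0.2200
Δθ = θ'−θ = -0.113023;  (v·dt/L) = 9.1000·0.05/1.6 = 0.284375
tan δ = Δθ·L/(v·dt) = -0.397444  →  δ = -0.3783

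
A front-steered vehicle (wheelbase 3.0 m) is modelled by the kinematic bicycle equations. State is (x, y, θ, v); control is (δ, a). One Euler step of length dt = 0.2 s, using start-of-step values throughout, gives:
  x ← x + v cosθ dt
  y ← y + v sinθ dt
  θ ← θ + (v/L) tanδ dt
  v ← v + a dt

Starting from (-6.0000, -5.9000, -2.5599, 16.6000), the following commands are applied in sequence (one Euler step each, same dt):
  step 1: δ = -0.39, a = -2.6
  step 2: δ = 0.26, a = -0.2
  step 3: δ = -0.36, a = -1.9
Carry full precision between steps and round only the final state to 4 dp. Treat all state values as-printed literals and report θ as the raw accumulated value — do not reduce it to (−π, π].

(-14.9038, -9.4153, -3.1321, 15.6600)

after step 1 (δ=-0.39, a=-2.6): (-8.773972, -7.724137, -3.014801, 16.080000)
after step 2 (δ=0.26, a=-0.2): (-11.964156, -8.130808, -2.729626, 16.040000)
after step 3 (δ=-0.36, a=-1.9): (-14.903759, -9.415332, -3.132126, 15.660000)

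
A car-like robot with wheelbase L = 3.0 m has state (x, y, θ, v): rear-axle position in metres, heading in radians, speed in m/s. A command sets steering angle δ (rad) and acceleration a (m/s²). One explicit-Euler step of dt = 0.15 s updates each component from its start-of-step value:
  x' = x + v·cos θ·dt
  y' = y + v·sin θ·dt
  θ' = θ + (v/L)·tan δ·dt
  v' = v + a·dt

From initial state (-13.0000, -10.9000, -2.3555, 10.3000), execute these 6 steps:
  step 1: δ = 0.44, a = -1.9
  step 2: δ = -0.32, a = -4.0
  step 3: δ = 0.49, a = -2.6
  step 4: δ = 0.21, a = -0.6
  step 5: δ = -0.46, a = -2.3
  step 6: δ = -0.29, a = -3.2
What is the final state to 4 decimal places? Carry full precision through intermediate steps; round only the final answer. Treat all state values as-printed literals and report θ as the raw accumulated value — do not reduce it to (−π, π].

(-17.5649, -17.8975, -2.2812, 8.1100)

after step 1 (δ=0.44, a=-1.9): (-14.091721, -11.993238, -2.113048, 10.015000)
after step 2 (δ=-0.32, a=-4.0): (-14.866981, -13.279989, -2.278991, 9.415000)
after step 3 (δ=0.49, a=-2.6): (-15.785599, -14.352645, -2.027899, 9.025000)
after step 4 (δ=0.21, a=-0.6): (-16.383076, -15.567413, -1.931718, 8.935000)
after step 5 (δ=-0.46, a=-2.3): (-16.856368, -16.821313, -2.153060, 8.590000)
after step 6 (δ=-0.29, a=-3.2): (-17.564935, -17.897494, -2.281228, 8.110000)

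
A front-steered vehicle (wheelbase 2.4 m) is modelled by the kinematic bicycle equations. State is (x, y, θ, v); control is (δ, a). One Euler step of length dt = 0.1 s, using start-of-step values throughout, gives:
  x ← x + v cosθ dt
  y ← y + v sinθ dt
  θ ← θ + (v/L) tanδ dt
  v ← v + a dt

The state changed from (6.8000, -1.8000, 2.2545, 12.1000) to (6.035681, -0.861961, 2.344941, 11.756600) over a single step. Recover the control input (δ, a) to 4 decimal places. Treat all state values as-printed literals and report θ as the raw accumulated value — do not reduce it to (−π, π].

δ = 0.1775, a = -3.4340

a = (v'−v)/dt = (-0.343400)/0.1 = -3.4340
Δθ = θ'−θ = 0.090441;  (v·dt/L) = 12.1000·0.1/2.4 = 0.504167
tan δ = Δθ·L/(v·dt) = 0.179387  →  δ = 0.1775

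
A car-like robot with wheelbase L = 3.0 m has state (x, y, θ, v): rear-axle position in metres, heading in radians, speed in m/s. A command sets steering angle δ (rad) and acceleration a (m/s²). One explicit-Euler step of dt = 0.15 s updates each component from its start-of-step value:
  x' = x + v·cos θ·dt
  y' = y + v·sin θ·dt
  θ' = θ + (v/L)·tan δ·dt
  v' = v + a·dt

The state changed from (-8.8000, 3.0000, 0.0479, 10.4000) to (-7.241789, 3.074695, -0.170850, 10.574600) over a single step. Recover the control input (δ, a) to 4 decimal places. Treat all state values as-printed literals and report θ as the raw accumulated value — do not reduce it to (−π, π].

a = (v'−v)/dt = (0.174600)/0.15 = 1.1640
Δθ = θ'−θ = -0.218750;  (v·dt/L) = 10.4000·0.15/3.0 = 0.520000
tan δ = Δθ·L/(v·dt) = -0.420673  →  δ = -0.3982

δ = -0.3982, a = 1.1640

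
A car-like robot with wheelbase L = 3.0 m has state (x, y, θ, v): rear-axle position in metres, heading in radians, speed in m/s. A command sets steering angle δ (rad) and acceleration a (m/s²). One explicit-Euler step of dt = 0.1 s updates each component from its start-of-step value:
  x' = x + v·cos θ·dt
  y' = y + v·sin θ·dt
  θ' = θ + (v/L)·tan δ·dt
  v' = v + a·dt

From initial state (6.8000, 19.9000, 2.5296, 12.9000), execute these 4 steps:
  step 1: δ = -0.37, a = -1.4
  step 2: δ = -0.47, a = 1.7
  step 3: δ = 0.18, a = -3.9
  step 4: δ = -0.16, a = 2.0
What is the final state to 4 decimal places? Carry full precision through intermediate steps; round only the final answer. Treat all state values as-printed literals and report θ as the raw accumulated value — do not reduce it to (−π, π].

(3.3684, 23.6167, 2.1577, 12.7400)

after step 1 (δ=-0.37, a=-1.4): (5.744129, 20.641104, 2.362819, 12.760000)
after step 2 (δ=-0.47, a=1.7): (4.835903, 21.537376, 2.146764, 12.930000)
after step 3 (δ=0.18, a=-3.9): (4.131675, 22.621771, 2.225193, 12.540000)
after step 4 (δ=-0.16, a=2.0): (3.368390, 23.616714, 2.157736, 12.740000)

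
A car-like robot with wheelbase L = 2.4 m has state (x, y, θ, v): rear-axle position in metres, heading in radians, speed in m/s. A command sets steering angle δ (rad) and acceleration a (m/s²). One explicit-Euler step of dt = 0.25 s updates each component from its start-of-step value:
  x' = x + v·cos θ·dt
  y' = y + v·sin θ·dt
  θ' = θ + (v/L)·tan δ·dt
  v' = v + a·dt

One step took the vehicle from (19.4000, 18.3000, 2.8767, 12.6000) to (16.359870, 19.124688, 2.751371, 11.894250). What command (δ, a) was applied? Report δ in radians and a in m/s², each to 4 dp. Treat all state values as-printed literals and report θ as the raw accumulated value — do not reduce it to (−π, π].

δ = -0.0952, a = -2.8230

a = (v'−v)/dt = (-0.705750)/0.25 = -2.8230
Δθ = θ'−θ = -0.125329;  (v·dt/L) = 12.6000·0.25/2.4 = 1.312500
tan δ = Δθ·L/(v·dt) = -0.095489  →  δ = -0.0952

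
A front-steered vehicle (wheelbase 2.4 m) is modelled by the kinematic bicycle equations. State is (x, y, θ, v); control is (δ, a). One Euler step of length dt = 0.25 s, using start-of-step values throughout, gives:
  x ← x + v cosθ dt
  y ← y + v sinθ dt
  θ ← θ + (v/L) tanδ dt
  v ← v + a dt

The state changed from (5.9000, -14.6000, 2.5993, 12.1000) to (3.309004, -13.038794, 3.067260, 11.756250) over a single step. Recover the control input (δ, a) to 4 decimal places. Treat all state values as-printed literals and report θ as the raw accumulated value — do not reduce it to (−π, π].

a = (v'−v)/dt = (-0.343750)/0.25 = -1.3750
Δθ = θ'−θ = 0.467960;  (v·dt/L) = 12.1000·0.25/2.4 = 1.260417
tan δ = Δθ·L/(v·dt) = 0.371274  →  δ = 0.3555

δ = 0.3555, a = -1.3750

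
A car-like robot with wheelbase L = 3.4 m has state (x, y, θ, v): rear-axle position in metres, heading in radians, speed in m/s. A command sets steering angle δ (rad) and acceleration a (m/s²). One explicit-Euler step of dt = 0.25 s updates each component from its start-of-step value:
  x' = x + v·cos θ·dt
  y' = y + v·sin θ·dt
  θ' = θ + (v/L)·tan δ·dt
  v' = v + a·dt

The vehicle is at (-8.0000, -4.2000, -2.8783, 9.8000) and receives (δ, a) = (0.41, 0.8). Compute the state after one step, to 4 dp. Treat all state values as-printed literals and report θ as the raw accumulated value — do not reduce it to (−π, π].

(-10.3656, -4.8376, -2.5651, 10.0000)

x' = -8.0000 + 9.8000·cos(-2.8783)·0.25 = -10.3656
y' = -4.2000 + 9.8000·sin(-2.8783)·0.25 = -4.8376
θ' = -2.8783 + (9.8000/3.4)·tan(0.41)·0.25 = -2.5651
v' = 9.8000 + 0.8000·0.25 = 10.0000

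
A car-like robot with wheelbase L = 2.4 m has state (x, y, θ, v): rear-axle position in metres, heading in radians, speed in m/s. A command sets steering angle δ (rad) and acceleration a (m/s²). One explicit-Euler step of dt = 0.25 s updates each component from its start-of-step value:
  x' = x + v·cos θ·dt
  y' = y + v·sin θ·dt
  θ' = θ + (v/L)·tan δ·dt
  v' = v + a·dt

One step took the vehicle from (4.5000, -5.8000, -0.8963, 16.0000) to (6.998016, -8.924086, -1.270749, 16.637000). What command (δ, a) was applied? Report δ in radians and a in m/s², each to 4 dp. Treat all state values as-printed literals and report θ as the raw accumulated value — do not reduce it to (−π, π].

a = (v'−v)/dt = (0.637000)/0.25 = 2.5480
Δθ = θ'−θ = -0.374449;  (v·dt/L) = 16.0000·0.25/2.4 = 1.666667
tan δ = Δθ·L/(v·dt) = -0.224669  →  δ = -0.2210

δ = -0.2210, a = 2.5480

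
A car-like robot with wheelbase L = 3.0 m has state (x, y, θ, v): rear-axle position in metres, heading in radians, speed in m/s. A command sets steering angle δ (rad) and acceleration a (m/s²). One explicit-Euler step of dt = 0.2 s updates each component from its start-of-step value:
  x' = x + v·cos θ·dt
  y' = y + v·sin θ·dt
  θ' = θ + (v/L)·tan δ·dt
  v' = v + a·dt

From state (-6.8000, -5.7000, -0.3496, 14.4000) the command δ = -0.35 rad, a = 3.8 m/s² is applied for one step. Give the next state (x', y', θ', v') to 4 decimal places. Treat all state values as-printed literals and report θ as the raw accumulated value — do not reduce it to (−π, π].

(-4.0942, -6.6865, -0.7000, 15.1600)

x' = -6.8000 + 14.4000·cos(-0.3496)·0.2 = -4.0942
y' = -5.7000 + 14.4000·sin(-0.3496)·0.2 = -6.6865
θ' = -0.3496 + (14.4000/3.0)·tan(-0.35)·0.2 = -0.7000
v' = 14.4000 + 3.8000·0.2 = 15.1600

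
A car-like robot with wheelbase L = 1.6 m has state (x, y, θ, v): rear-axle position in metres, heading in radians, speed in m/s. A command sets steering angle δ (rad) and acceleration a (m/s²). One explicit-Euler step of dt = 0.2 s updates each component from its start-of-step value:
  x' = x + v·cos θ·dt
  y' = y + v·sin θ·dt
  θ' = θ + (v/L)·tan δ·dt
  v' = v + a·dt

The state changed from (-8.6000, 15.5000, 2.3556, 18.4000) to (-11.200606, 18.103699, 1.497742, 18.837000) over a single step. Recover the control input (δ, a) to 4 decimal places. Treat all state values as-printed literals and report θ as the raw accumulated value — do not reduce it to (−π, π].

a = (v'−v)/dt = (0.437000)/0.2 = 2.1850
Δθ = θ'−θ = -0.857858;  (v·dt/L) = 18.4000·0.2/1.6 = 2.300000
tan δ = Δθ·L/(v·dt) = -0.372982  →  δ = -0.3570

δ = -0.3570, a = 2.1850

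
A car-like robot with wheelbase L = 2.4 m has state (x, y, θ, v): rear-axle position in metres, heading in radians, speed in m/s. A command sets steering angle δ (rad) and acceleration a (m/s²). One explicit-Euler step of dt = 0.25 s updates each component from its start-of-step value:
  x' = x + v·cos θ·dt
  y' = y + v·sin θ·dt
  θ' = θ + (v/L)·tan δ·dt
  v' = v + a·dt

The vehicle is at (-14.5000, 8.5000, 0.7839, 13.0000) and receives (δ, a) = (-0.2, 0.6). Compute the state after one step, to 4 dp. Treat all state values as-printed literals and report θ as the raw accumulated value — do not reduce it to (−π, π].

(-12.1985, 10.7947, 0.5094, 13.1500)

x' = -14.5000 + 13.0000·cos(0.7839)·0.25 = -12.1985
y' = 8.5000 + 13.0000·sin(0.7839)·0.25 = 10.7947
θ' = 0.7839 + (13.0000/2.4)·tan(-0.2)·0.25 = 0.5094
v' = 13.0000 + 0.6000·0.25 = 13.1500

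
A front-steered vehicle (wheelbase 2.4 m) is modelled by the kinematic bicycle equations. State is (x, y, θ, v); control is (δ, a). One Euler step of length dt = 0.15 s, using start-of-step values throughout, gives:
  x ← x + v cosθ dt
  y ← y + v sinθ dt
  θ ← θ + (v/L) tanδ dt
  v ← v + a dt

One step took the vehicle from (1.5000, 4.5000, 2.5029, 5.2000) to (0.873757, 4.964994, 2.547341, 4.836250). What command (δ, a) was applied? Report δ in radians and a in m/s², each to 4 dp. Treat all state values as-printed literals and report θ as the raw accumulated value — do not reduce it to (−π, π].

a = (v'−v)/dt = (-0.363750)/0.15 = -2.4250
Δθ = θ'−θ = 0.044441;  (v·dt/L) = 5.2000·0.15/2.4 = 0.325000
tan δ = Δθ·L/(v·dt) = 0.136742  →  δ = 0.1359

δ = 0.1359, a = -2.4250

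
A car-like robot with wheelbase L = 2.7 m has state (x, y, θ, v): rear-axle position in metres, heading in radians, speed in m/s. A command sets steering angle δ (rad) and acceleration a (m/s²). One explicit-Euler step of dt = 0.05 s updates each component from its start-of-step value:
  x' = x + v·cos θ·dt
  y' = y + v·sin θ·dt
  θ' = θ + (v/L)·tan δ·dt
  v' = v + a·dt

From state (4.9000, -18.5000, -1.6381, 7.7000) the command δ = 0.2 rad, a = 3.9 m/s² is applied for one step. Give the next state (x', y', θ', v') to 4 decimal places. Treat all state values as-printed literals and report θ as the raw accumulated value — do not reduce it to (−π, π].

(4.8741, -18.8841, -1.6092, 7.8950)

x' = 4.9000 + 7.7000·cos(-1.6381)·0.05 = 4.8741
y' = -18.5000 + 7.7000·sin(-1.6381)·0.05 = -18.8841
θ' = -1.6381 + (7.7000/2.7)·tan(0.2)·0.05 = -1.6092
v' = 7.7000 + 3.9000·0.05 = 7.8950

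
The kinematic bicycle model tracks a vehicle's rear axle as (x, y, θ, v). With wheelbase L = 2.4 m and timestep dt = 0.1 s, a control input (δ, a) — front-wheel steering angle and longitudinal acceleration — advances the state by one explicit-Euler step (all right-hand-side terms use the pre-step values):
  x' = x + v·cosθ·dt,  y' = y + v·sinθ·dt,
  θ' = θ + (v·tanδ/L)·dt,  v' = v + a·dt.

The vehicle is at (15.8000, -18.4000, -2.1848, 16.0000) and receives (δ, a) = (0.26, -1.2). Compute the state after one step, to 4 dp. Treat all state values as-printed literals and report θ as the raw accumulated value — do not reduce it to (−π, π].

x' = 15.8000 + 16.0000·cos(-2.1848)·0.1 = 14.8782
y' = -18.4000 + 16.0000·sin(-2.1848)·0.1 = -19.7078
θ' = -2.1848 + (16.0000/2.4)·tan(0.26)·0.1 = -2.0075
v' = 16.0000 − 1.2000·0.1 = 15.8800

(14.8782, -19.7078, -2.0075, 15.8800)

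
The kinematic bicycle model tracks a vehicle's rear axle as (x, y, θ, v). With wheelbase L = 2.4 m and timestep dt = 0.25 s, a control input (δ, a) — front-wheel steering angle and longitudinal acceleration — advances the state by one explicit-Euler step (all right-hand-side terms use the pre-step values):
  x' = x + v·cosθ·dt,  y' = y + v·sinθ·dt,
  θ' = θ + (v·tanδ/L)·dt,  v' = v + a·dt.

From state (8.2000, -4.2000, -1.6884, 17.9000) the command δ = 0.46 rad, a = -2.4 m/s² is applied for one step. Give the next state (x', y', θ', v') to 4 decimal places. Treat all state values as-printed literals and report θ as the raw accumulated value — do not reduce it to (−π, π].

(7.6749, -8.6441, -0.7646, 17.3000)

x' = 8.2000 + 17.9000·cos(-1.6884)·0.25 = 7.6749
y' = -4.2000 + 17.9000·sin(-1.6884)·0.25 = -8.6441
θ' = -1.6884 + (17.9000/2.4)·tan(0.46)·0.25 = -0.7646
v' = 17.9000 − 2.4000·0.25 = 17.3000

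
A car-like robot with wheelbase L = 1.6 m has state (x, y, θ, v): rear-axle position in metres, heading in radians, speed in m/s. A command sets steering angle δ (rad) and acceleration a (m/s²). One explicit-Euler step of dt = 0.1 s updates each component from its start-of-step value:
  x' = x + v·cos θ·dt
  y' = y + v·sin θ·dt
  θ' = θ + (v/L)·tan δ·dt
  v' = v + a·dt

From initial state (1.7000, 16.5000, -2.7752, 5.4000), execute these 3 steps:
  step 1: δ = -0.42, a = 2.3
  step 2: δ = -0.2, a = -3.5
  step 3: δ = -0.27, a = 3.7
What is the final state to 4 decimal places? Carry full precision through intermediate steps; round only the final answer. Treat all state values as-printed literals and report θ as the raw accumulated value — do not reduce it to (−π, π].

(0.1234, 16.1101, -3.0886, 5.6500)

after step 1 (δ=-0.42, a=2.3): (1.195842, 16.306545, -2.925918, 5.630000)
after step 2 (δ=-0.2, a=-3.5): (0.645886, 16.186060, -2.997247, 5.280000)
after step 3 (δ=-0.27, a=3.7): (0.123377, 16.110109, -3.088577, 5.650000)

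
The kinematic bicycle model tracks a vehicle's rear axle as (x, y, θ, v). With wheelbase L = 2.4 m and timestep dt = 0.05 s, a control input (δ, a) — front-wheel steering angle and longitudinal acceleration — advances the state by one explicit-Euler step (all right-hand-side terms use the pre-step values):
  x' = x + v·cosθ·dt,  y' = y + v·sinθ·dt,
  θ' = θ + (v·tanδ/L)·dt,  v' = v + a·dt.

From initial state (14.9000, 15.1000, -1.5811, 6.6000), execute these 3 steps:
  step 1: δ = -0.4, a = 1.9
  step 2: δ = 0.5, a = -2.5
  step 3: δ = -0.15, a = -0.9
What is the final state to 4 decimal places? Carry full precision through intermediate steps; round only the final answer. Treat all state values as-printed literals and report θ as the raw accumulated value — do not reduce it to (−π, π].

(14.8763, 14.1076, -1.5837, 6.5250)

after step 1 (δ=-0.4, a=1.9): (14.896600, 14.770018, -1.639234, 6.695000)
after step 2 (δ=0.5, a=-2.5): (14.873708, 14.436051, -1.563036, 6.570000)
after step 3 (δ=-0.15, a=-0.9): (14.876257, 14.107561, -1.583723, 6.525000)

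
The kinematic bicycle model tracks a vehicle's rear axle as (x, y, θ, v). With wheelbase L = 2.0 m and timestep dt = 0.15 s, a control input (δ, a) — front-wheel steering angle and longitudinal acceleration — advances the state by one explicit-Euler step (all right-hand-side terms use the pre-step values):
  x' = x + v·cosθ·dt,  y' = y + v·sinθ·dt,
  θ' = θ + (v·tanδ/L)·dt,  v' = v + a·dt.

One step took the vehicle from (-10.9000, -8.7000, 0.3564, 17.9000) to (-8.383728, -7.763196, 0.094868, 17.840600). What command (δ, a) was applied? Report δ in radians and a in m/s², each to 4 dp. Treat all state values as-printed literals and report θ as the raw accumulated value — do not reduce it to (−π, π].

a = (v'−v)/dt = (-0.059400)/0.15 = -0.3960
Δθ = θ'−θ = -0.261532;  (v·dt/L) = 17.9000·0.15/2.0 = 1.342500
tan δ = Δθ·L/(v·dt) = -0.194810  →  δ = -0.1924

δ = -0.1924, a = -0.3960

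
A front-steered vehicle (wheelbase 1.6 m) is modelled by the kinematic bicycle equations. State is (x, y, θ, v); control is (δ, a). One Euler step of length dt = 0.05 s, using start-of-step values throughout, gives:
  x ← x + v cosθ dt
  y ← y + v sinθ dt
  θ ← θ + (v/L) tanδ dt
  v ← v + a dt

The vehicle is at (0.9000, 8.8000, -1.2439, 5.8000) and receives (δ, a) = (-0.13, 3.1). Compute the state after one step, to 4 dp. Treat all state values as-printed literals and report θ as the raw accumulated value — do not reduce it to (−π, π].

(0.9931, 8.5254, -1.2676, 5.9550)

x' = 0.9000 + 5.8000·cos(-1.2439)·0.05 = 0.9931
y' = 8.8000 + 5.8000·sin(-1.2439)·0.05 = 8.5254
θ' = -1.2439 + (5.8000/1.6)·tan(-0.13)·0.05 = -1.2676
v' = 5.8000 + 3.1000·0.05 = 5.9550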